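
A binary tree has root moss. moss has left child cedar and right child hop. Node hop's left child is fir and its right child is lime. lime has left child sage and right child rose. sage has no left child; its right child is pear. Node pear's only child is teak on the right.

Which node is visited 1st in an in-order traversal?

In-order visits the left subtree, then the node, then the right subtree.
At moss: go left to cedar.
  cedar is a leaf — visit cedar.
Visit moss.
At moss: go right to hop.
  At hop: go left to fir.
    fir is a leaf — visit fir.
  Visit hop.
  At hop: go right to lime.
    At lime: go left to sage.
      At sage: no left child.
      Visit sage.
      At sage: go right to pear.
        At pear: no left child.
        Visit pear.
        At pear: go right to teak.
          teak is a leaf — visit teak.
    Visit lime.
    At lime: go right to rose.
      rose is a leaf — visit rose.
Full in-order sequence: cedar, moss, fir, hop, sage, pear, teak, lime, rose.

cedar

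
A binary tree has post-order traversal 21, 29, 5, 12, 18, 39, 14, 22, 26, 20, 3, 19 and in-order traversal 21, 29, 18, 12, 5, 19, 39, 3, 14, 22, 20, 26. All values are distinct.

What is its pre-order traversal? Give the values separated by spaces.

The last element of post-order is the root; it splits in-order into left and right subtrees.
Root 19: left subtree has 5 nodes {21, 29, 18, 12, 5}, right has 6 {39, 3, 14, 22, 20, 26}.
  Root 18: left subtree has 2 nodes {21, 29}, right has 2 {12, 5}.
    Root 29: left subtree has 1 node {21}, right has 0 { }.
    Root 12: left subtree has 0 nodes { }, right has 1 {5}.
  Root 3: left subtree has 1 node {39}, right has 4 {14, 22, 20, 26}.
    Root 20: left subtree has 2 nodes {14, 22}, right has 1 {26}.
      Root 22: left subtree has 1 node {14}, right has 0 { }.

19 18 29 21 12 5 3 39 20 22 14 26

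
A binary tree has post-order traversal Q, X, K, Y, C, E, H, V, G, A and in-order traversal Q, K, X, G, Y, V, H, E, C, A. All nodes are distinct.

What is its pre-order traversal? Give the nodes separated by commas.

A, G, K, Q, X, V, Y, H, E, C

The last element of post-order is the root; it splits in-order into left and right subtrees.
Root A: left subtree has 9 nodes {Q, K, X, G, Y, V, H, E, C}, right has 0 { }.
  Root G: left subtree has 3 nodes {Q, K, X}, right has 5 {Y, V, H, E, C}.
    Root K: left subtree has 1 node {Q}, right has 1 {X}.
    Root V: left subtree has 1 node {Y}, right has 3 {H, E, C}.
      Root H: left subtree has 0 nodes { }, right has 2 {E, C}.
        Root E: left subtree has 0 nodes { }, right has 1 {C}.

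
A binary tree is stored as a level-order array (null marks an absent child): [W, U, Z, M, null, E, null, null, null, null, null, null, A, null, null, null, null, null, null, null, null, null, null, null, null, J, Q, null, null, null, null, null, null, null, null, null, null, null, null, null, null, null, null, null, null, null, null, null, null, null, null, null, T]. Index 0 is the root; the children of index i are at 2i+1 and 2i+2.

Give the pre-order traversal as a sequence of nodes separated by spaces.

W U M Z E A J T Q

Pre-order visits the node, then its left subtree, then its right subtree.
Visit W.
At W: go left to U.
  Visit U.
  At U: go left to M.
    M is a leaf — visit M.
  At U: no right child.
At W: go right to Z.
  Visit Z.
  At Z: go left to E.
    Visit E.
    At E: no left child.
    At E: go right to A.
      Visit A.
      At A: go left to J.
        Visit J.
        At J: no left child.
        At J: go right to T.
          T is a leaf — visit T.
      At A: go right to Q.
        Q is a leaf — visit Q.
  At Z: no right child.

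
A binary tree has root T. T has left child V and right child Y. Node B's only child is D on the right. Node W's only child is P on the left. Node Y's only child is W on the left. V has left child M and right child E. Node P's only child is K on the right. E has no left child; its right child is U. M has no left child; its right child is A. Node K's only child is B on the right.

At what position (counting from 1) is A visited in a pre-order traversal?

4

Pre-order visits the node, then its left subtree, then its right subtree.
Visit T.
At T: go left to V.
  Visit V.
  At V: go left to M.
    Visit M.
    At M: no left child.
    At M: go right to A.
      A is a leaf — visit A.
  At V: go right to E.
    Visit E.
    At E: no left child.
    At E: go right to U.
      U is a leaf — visit U.
At T: go right to Y.
  Visit Y.
  At Y: go left to W.
    Visit W.
    At W: go left to P.
      Visit P.
      At P: no left child.
      At P: go right to K.
        Visit K.
        At K: no left child.
        At K: go right to B.
          Visit B.
          At B: no left child.
          At B: go right to D.
            D is a leaf — visit D.
    At W: no right child.
  At Y: no right child.
Full pre-order sequence: T, V, M, A, E, U, Y, W, P, K, B, D.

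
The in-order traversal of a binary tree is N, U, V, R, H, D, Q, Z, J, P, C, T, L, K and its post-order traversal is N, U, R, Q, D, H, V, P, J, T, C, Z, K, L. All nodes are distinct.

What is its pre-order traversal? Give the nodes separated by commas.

L, Z, V, U, N, H, R, D, Q, C, J, P, T, K

The last element of post-order is the root; it splits in-order into left and right subtrees.
Root L: left subtree has 12 nodes {N, U, V, R, H, D, Q, Z, J, P, C, T}, right has 1 {K}.
  Root Z: left subtree has 7 nodes {N, U, V, R, H, D, Q}, right has 4 {J, P, C, T}.
    Root V: left subtree has 2 nodes {N, U}, right has 4 {R, H, D, Q}.
      Root U: left subtree has 1 node {N}, right has 0 { }.
      Root H: left subtree has 1 node {R}, right has 2 {D, Q}.
        Root D: left subtree has 0 nodes { }, right has 1 {Q}.
    Root C: left subtree has 2 nodes {J, P}, right has 1 {T}.
      Root J: left subtree has 0 nodes { }, right has 1 {P}.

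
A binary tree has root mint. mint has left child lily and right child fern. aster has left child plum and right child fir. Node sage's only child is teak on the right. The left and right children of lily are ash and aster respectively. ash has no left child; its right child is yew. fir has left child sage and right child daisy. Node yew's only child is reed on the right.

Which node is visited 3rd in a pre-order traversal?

Pre-order visits the node, then its left subtree, then its right subtree.
Visit mint.
At mint: go left to lily.
  Visit lily.
  At lily: go left to ash.
    Visit ash.
    At ash: no left child.
    At ash: go right to yew.
      Visit yew.
      At yew: no left child.
      At yew: go right to reed.
        reed is a leaf — visit reed.
  At lily: go right to aster.
    Visit aster.
    At aster: go left to plum.
      plum is a leaf — visit plum.
    At aster: go right to fir.
      Visit fir.
      At fir: go left to sage.
        Visit sage.
        At sage: no left child.
        At sage: go right to teak.
          teak is a leaf — visit teak.
      At fir: go right to daisy.
        daisy is a leaf — visit daisy.
At mint: go right to fern.
  fern is a leaf — visit fern.
Full pre-order sequence: mint, lily, ash, yew, reed, aster, plum, fir, sage, teak, daisy, fern.

ash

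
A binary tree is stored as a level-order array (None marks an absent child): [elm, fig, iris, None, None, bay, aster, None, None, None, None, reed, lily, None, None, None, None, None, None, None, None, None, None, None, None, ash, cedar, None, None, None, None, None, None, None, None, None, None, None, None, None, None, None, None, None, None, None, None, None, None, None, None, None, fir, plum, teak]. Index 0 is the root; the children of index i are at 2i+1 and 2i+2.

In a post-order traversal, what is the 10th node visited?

aster

Post-order visits the left subtree, then the right subtree, then the node.
At elm: go left to fig.
  fig is a leaf — visit fig.
At elm: go right to iris.
  At iris: go left to bay.
    At bay: go left to reed.
      reed is a leaf — visit reed.
    At bay: go right to lily.
      At lily: go left to ash.
        At ash: no left child.
        At ash: go right to fir.
          fir is a leaf — visit fir.
        Visit ash.
      At lily: go right to cedar.
        At cedar: go left to plum.
          plum is a leaf — visit plum.
        At cedar: go right to teak.
          teak is a leaf — visit teak.
        Visit cedar.
      Visit lily.
    Visit bay.
  At iris: go right to aster.
    aster is a leaf — visit aster.
  Visit iris.
Visit elm.
Full post-order sequence: fig, reed, fir, ash, plum, teak, cedar, lily, bay, aster, iris, elm.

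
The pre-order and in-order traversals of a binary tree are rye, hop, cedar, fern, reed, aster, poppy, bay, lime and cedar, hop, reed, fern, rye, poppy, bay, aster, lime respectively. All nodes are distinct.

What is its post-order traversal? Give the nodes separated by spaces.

cedar reed fern hop bay poppy lime aster rye

The first element of pre-order is the root; it splits in-order into left and right subtrees.
Root rye: left subtree has 4 nodes {cedar, hop, reed, fern}, right has 4 {poppy, bay, aster, lime}.
  Root hop: left subtree has 1 node {cedar}, right has 2 {reed, fern}.
    Root fern: left subtree has 1 node {reed}, right has 0 { }.
  Root aster: left subtree has 2 nodes {poppy, bay}, right has 1 {lime}.
    Root poppy: left subtree has 0 nodes { }, right has 1 {bay}.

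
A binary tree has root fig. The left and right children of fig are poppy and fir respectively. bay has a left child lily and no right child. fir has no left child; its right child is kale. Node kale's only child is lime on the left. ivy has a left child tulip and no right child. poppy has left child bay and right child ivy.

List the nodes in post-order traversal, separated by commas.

Post-order visits the left subtree, then the right subtree, then the node.
At fig: go left to poppy.
  At poppy: go left to bay.
    At bay: go left to lily.
      lily is a leaf — visit lily.
    At bay: no right child.
    Visit bay.
  At poppy: go right to ivy.
    At ivy: go left to tulip.
      tulip is a leaf — visit tulip.
    At ivy: no right child.
    Visit ivy.
  Visit poppy.
At fig: go right to fir.
  At fir: no left child.
  At fir: go right to kale.
    At kale: go left to lime.
      lime is a leaf — visit lime.
    At kale: no right child.
    Visit kale.
  Visit fir.
Visit fig.

lily, bay, tulip, ivy, poppy, lime, kale, fir, fig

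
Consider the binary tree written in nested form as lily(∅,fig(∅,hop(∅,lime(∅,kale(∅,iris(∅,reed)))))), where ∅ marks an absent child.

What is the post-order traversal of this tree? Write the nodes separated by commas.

reed, iris, kale, lime, hop, fig, lily

Post-order visits the left subtree, then the right subtree, then the node.
At lily: no left child.
At lily: go right to fig.
  At fig: no left child.
  At fig: go right to hop.
    At hop: no left child.
    At hop: go right to lime.
      At lime: no left child.
      At lime: go right to kale.
        At kale: no left child.
        At kale: go right to iris.
          At iris: no left child.
          At iris: go right to reed.
            reed is a leaf — visit reed.
          Visit iris.
        Visit kale.
      Visit lime.
    Visit hop.
  Visit fig.
Visit lily.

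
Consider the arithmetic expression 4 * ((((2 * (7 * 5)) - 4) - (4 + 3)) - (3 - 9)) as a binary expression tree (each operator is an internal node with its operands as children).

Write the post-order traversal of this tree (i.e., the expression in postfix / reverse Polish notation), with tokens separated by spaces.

Post-order on an expression tree gives postfix notation: for each operator, emit left operand, right operand, then the operator.

4 2 7 5 * * 4 - 4 3 + - 3 9 - - *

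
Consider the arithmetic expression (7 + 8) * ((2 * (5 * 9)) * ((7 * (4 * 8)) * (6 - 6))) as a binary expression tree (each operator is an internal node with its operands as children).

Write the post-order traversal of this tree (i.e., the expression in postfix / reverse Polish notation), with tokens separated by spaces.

Post-order on an expression tree gives postfix notation: for each operator, emit left operand, right operand, then the operator.

7 8 + 2 5 9 * * 7 4 8 * * 6 6 - * * *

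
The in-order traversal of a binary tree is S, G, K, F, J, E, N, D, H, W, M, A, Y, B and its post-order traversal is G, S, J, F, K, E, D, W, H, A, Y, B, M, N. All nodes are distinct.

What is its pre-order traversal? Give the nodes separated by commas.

N, E, K, S, G, F, J, M, H, D, W, B, Y, A

The last element of post-order is the root; it splits in-order into left and right subtrees.
Root N: left subtree has 6 nodes {S, G, K, F, J, E}, right has 7 {D, H, W, M, A, Y, B}.
  Root E: left subtree has 5 nodes {S, G, K, F, J}, right has 0 { }.
    Root K: left subtree has 2 nodes {S, G}, right has 2 {F, J}.
      Root S: left subtree has 0 nodes { }, right has 1 {G}.
      Root F: left subtree has 0 nodes { }, right has 1 {J}.
  Root M: left subtree has 3 nodes {D, H, W}, right has 3 {A, Y, B}.
    Root H: left subtree has 1 node {D}, right has 1 {W}.
    Root B: left subtree has 2 nodes {A, Y}, right has 0 { }.
      Root Y: left subtree has 1 node {A}, right has 0 { }.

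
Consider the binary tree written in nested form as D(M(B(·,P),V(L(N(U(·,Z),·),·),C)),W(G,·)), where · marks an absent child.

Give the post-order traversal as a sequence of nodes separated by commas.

P, B, Z, U, N, L, C, V, M, G, W, D

Post-order visits the left subtree, then the right subtree, then the node.
At D: go left to M.
  At M: go left to B.
    At B: no left child.
    At B: go right to P.
      P is a leaf — visit P.
    Visit B.
  At M: go right to V.
    At V: go left to L.
      At L: go left to N.
        At N: go left to U.
          At U: no left child.
          At U: go right to Z.
            Z is a leaf — visit Z.
          Visit U.
        At N: no right child.
        Visit N.
      At L: no right child.
      Visit L.
    At V: go right to C.
      C is a leaf — visit C.
    Visit V.
  Visit M.
At D: go right to W.
  At W: go left to G.
    G is a leaf — visit G.
  At W: no right child.
  Visit W.
Visit D.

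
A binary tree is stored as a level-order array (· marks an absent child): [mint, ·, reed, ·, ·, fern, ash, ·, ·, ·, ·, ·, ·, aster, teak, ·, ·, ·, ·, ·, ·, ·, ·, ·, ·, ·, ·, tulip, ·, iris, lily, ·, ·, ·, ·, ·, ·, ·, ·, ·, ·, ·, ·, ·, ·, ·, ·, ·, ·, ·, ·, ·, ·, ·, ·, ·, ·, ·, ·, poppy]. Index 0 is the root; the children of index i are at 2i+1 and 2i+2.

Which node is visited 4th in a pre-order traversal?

ash

Pre-order visits the node, then its left subtree, then its right subtree.
Visit mint.
At mint: no left child.
At mint: go right to reed.
  Visit reed.
  At reed: go left to fern.
    fern is a leaf — visit fern.
  At reed: go right to ash.
    Visit ash.
    At ash: go left to aster.
      Visit aster.
      At aster: go left to tulip.
        tulip is a leaf — visit tulip.
      At aster: no right child.
    At ash: go right to teak.
      Visit teak.
      At teak: go left to iris.
        Visit iris.
        At iris: go left to poppy.
          poppy is a leaf — visit poppy.
        At iris: no right child.
      At teak: go right to lily.
        lily is a leaf — visit lily.
Full pre-order sequence: mint, reed, fern, ash, aster, tulip, teak, iris, poppy, lily.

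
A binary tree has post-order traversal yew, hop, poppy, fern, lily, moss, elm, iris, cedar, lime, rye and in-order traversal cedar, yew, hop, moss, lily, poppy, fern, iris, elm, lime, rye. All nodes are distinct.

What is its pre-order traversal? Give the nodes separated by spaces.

rye lime cedar iris moss hop yew lily fern poppy elm

The last element of post-order is the root; it splits in-order into left and right subtrees.
Root rye: left subtree has 10 nodes {cedar, yew, hop, moss, lily, poppy, fern, iris, elm, lime}, right has 0 { }.
  Root lime: left subtree has 9 nodes {cedar, yew, hop, moss, lily, poppy, fern, iris, elm}, right has 0 { }.
    Root cedar: left subtree has 0 nodes { }, right has 8 {yew, hop, moss, lily, poppy, fern, iris, elm}.
      Root iris: left subtree has 6 nodes {yew, hop, moss, lily, poppy, fern}, right has 1 {elm}.
        Root moss: left subtree has 2 nodes {yew, hop}, right has 3 {lily, poppy, fern}.
          Root hop: left subtree has 1 node {yew}, right has 0 { }.
          Root lily: left subtree has 0 nodes { }, right has 2 {poppy, fern}.
            Root fern: left subtree has 1 node {poppy}, right has 0 { }.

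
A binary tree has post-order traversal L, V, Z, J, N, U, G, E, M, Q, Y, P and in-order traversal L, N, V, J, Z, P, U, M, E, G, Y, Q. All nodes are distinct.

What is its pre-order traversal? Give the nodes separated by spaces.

P N L J V Z Y M U E G Q

The last element of post-order is the root; it splits in-order into left and right subtrees.
Root P: left subtree has 5 nodes {L, N, V, J, Z}, right has 6 {U, M, E, G, Y, Q}.
  Root N: left subtree has 1 node {L}, right has 3 {V, J, Z}.
    Root J: left subtree has 1 node {V}, right has 1 {Z}.
  Root Y: left subtree has 4 nodes {U, M, E, G}, right has 1 {Q}.
    Root M: left subtree has 1 node {U}, right has 2 {E, G}.
      Root E: left subtree has 0 nodes { }, right has 1 {G}.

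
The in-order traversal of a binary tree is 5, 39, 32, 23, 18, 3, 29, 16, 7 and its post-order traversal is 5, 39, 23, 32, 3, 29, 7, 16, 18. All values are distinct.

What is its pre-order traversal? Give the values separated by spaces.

18 32 39 5 23 16 29 3 7

The last element of post-order is the root; it splits in-order into left and right subtrees.
Root 18: left subtree has 4 nodes {5, 39, 32, 23}, right has 4 {3, 29, 16, 7}.
  Root 32: left subtree has 2 nodes {5, 39}, right has 1 {23}.
    Root 39: left subtree has 1 node {5}, right has 0 { }.
  Root 16: left subtree has 2 nodes {3, 29}, right has 1 {7}.
    Root 29: left subtree has 1 node {3}, right has 0 { }.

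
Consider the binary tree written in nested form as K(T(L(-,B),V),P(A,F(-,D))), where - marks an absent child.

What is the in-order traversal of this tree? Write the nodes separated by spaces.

L B T V K A P F D

In-order visits the left subtree, then the node, then the right subtree.
At K: go left to T.
  At T: go left to L.
    At L: no left child.
    Visit L.
    At L: go right to B.
      B is a leaf — visit B.
  Visit T.
  At T: go right to V.
    V is a leaf — visit V.
Visit K.
At K: go right to P.
  At P: go left to A.
    A is a leaf — visit A.
  Visit P.
  At P: go right to F.
    At F: no left child.
    Visit F.
    At F: go right to D.
      D is a leaf — visit D.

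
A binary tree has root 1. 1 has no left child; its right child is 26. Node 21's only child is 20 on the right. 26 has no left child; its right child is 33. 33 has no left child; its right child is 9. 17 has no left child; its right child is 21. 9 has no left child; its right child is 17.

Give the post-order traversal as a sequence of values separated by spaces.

20 21 17 9 33 26 1

Post-order visits the left subtree, then the right subtree, then the node.
At 1: no left child.
At 1: go right to 26.
  At 26: no left child.
  At 26: go right to 33.
    At 33: no left child.
    At 33: go right to 9.
      At 9: no left child.
      At 9: go right to 17.
        At 17: no left child.
        At 17: go right to 21.
          At 21: no left child.
          At 21: go right to 20.
            20 is a leaf — visit 20.
          Visit 21.
        Visit 17.
      Visit 9.
    Visit 33.
  Visit 26.
Visit 1.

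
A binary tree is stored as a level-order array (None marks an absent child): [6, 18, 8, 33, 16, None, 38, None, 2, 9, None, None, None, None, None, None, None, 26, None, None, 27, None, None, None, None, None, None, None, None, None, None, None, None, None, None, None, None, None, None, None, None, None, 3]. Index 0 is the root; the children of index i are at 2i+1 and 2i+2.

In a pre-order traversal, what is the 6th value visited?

Pre-order visits the node, then its left subtree, then its right subtree.
Visit 6.
At 6: go left to 18.
  Visit 18.
  At 18: go left to 33.
    Visit 33.
    At 33: no left child.
    At 33: go right to 2.
      Visit 2.
      At 2: go left to 26.
        26 is a leaf — visit 26.
      At 2: no right child.
  At 18: go right to 16.
    Visit 16.
    At 16: go left to 9.
      Visit 9.
      At 9: no left child.
      At 9: go right to 27.
        Visit 27.
        At 27: no left child.
        At 27: go right to 3.
          3 is a leaf — visit 3.
    At 16: no right child.
At 6: go right to 8.
  Visit 8.
  At 8: no left child.
  At 8: go right to 38.
    38 is a leaf — visit 38.
Full pre-order sequence: 6, 18, 33, 2, 26, 16, 9, 27, 3, 8, 38.

16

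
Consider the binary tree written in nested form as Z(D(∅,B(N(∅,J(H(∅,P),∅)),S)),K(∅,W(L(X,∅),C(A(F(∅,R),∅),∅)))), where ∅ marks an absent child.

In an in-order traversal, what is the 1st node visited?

D

In-order visits the left subtree, then the node, then the right subtree.
At Z: go left to D.
  At D: no left child.
  Visit D.
  At D: go right to B.
    At B: go left to N.
      At N: no left child.
      Visit N.
      At N: go right to J.
        At J: go left to H.
          At H: no left child.
          Visit H.
          At H: go right to P.
            P is a leaf — visit P.
        Visit J.
        At J: no right child.
    Visit B.
    At B: go right to S.
      S is a leaf — visit S.
Visit Z.
At Z: go right to K.
  At K: no left child.
  Visit K.
  At K: go right to W.
    At W: go left to L.
      At L: go left to X.
        X is a leaf — visit X.
      Visit L.
      At L: no right child.
    Visit W.
    At W: go right to C.
      At C: go left to A.
        At A: go left to F.
          At F: no left child.
          Visit F.
          At F: go right to R.
            R is a leaf — visit R.
        Visit A.
        At A: no right child.
      Visit C.
      At C: no right child.
Full in-order sequence: D, N, H, P, J, B, S, Z, K, X, L, W, F, R, A, C.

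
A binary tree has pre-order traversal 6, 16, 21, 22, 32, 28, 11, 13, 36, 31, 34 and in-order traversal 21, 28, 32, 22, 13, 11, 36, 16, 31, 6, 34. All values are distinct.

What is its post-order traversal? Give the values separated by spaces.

The first element of pre-order is the root; it splits in-order into left and right subtrees.
Root 6: left subtree has 9 nodes {21, 28, 32, 22, 13, 11, 36, 16, 31}, right has 1 {34}.
  Root 16: left subtree has 7 nodes {21, 28, 32, 22, 13, 11, 36}, right has 1 {31}.
    Root 21: left subtree has 0 nodes { }, right has 6 {28, 32, 22, 13, 11, 36}.
      Root 22: left subtree has 2 nodes {28, 32}, right has 3 {13, 11, 36}.
        Root 32: left subtree has 1 node {28}, right has 0 { }.
        Root 11: left subtree has 1 node {13}, right has 1 {36}.

28 32 13 36 11 22 21 31 16 34 6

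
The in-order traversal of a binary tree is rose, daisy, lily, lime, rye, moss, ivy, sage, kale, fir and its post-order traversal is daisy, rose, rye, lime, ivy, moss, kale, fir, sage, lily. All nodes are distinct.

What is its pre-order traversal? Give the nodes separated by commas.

lily, rose, daisy, sage, moss, lime, rye, ivy, fir, kale

The last element of post-order is the root; it splits in-order into left and right subtrees.
Root lily: left subtree has 2 nodes {rose, daisy}, right has 7 {lime, rye, moss, ivy, sage, kale, fir}.
  Root rose: left subtree has 0 nodes { }, right has 1 {daisy}.
  Root sage: left subtree has 4 nodes {lime, rye, moss, ivy}, right has 2 {kale, fir}.
    Root moss: left subtree has 2 nodes {lime, rye}, right has 1 {ivy}.
      Root lime: left subtree has 0 nodes { }, right has 1 {rye}.
    Root fir: left subtree has 1 node {kale}, right has 0 { }.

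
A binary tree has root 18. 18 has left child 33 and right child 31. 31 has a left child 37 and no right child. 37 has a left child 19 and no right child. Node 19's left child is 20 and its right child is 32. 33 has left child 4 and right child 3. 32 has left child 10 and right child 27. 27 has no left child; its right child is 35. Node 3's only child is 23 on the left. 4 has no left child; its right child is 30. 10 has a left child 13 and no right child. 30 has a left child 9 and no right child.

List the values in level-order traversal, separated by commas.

18, 33, 31, 4, 3, 37, 30, 23, 19, 9, 20, 32, 10, 27, 13, 35

Level-order visits nodes level by level from the root, left to right within each level.
Level 0: 18
Level 1: 33, 31
Level 2: 4, 3, 37
Level 3: 30, 23, 19
Level 4: 9, 20, 32
Level 5: 10, 27
Level 6: 13, 35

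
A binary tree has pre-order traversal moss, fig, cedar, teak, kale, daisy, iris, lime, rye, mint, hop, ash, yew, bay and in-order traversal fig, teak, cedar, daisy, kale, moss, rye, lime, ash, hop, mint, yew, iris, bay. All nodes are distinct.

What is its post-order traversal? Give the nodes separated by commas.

teak, daisy, kale, cedar, fig, rye, ash, hop, yew, mint, lime, bay, iris, moss

The first element of pre-order is the root; it splits in-order into left and right subtrees.
Root moss: left subtree has 5 nodes {fig, teak, cedar, daisy, kale}, right has 8 {rye, lime, ash, hop, mint, yew, iris, bay}.
  Root fig: left subtree has 0 nodes { }, right has 4 {teak, cedar, daisy, kale}.
    Root cedar: left subtree has 1 node {teak}, right has 2 {daisy, kale}.
      Root kale: left subtree has 1 node {daisy}, right has 0 { }.
  Root iris: left subtree has 6 nodes {rye, lime, ash, hop, mint, yew}, right has 1 {bay}.
    Root lime: left subtree has 1 node {rye}, right has 4 {ash, hop, mint, yew}.
      Root mint: left subtree has 2 nodes {ash, hop}, right has 1 {yew}.
        Root hop: left subtree has 1 node {ash}, right has 0 { }.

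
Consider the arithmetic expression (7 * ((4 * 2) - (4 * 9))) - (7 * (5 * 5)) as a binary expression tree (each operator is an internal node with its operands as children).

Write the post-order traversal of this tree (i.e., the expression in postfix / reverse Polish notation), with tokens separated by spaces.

Post-order on an expression tree gives postfix notation: for each operator, emit left operand, right operand, then the operator.

7 4 2 * 4 9 * - * 7 5 5 * * -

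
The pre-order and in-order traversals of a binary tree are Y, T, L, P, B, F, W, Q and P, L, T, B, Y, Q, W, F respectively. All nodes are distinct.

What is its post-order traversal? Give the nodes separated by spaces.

The first element of pre-order is the root; it splits in-order into left and right subtrees.
Root Y: left subtree has 4 nodes {P, L, T, B}, right has 3 {Q, W, F}.
  Root T: left subtree has 2 nodes {P, L}, right has 1 {B}.
    Root L: left subtree has 1 node {P}, right has 0 { }.
  Root F: left subtree has 2 nodes {Q, W}, right has 0 { }.
    Root W: left subtree has 1 node {Q}, right has 0 { }.

P L B T Q W F Y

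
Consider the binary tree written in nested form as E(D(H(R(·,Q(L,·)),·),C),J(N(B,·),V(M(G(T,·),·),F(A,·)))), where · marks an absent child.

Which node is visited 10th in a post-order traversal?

Post-order visits the left subtree, then the right subtree, then the node.
At E: go left to D.
  At D: go left to H.
    At H: go left to R.
      At R: no left child.
      At R: go right to Q.
        At Q: go left to L.
          L is a leaf — visit L.
        At Q: no right child.
        Visit Q.
      Visit R.
    At H: no right child.
    Visit H.
  At D: go right to C.
    C is a leaf — visit C.
  Visit D.
At E: go right to J.
  At J: go left to N.
    At N: go left to B.
      B is a leaf — visit B.
    At N: no right child.
    Visit N.
  At J: go right to V.
    At V: go left to M.
      At M: go left to G.
        At G: go left to T.
          T is a leaf — visit T.
        At G: no right child.
        Visit G.
      At M: no right child.
      Visit M.
    At V: go right to F.
      At F: go left to A.
        A is a leaf — visit A.
      At F: no right child.
      Visit F.
    Visit V.
  Visit J.
Visit E.
Full post-order sequence: L, Q, R, H, C, D, B, N, T, G, M, A, F, V, J, E.

G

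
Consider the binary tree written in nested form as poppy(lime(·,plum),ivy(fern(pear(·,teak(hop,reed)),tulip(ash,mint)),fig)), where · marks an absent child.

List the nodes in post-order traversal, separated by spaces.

Post-order visits the left subtree, then the right subtree, then the node.
At poppy: go left to lime.
  At lime: no left child.
  At lime: go right to plum.
    plum is a leaf — visit plum.
  Visit lime.
At poppy: go right to ivy.
  At ivy: go left to fern.
    At fern: go left to pear.
      At pear: no left child.
      At pear: go right to teak.
        At teak: go left to hop.
          hop is a leaf — visit hop.
        At teak: go right to reed.
          reed is a leaf — visit reed.
        Visit teak.
      Visit pear.
    At fern: go right to tulip.
      At tulip: go left to ash.
        ash is a leaf — visit ash.
      At tulip: go right to mint.
        mint is a leaf — visit mint.
      Visit tulip.
    Visit fern.
  At ivy: go right to fig.
    fig is a leaf — visit fig.
  Visit ivy.
Visit poppy.

plum lime hop reed teak pear ash mint tulip fern fig ivy poppy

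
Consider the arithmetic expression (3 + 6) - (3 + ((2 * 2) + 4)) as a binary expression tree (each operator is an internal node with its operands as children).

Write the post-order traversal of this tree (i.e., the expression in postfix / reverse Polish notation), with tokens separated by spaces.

Post-order on an expression tree gives postfix notation: for each operator, emit left operand, right operand, then the operator.

3 6 + 3 2 2 * 4 + + -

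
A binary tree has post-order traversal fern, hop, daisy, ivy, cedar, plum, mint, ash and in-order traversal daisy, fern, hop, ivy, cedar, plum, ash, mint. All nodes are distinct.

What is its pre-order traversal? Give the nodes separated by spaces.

ash plum cedar ivy daisy hop fern mint

The last element of post-order is the root; it splits in-order into left and right subtrees.
Root ash: left subtree has 6 nodes {daisy, fern, hop, ivy, cedar, plum}, right has 1 {mint}.
  Root plum: left subtree has 5 nodes {daisy, fern, hop, ivy, cedar}, right has 0 { }.
    Root cedar: left subtree has 4 nodes {daisy, fern, hop, ivy}, right has 0 { }.
      Root ivy: left subtree has 3 nodes {daisy, fern, hop}, right has 0 { }.
        Root daisy: left subtree has 0 nodes { }, right has 2 {fern, hop}.
          Root hop: left subtree has 1 node {fern}, right has 0 { }.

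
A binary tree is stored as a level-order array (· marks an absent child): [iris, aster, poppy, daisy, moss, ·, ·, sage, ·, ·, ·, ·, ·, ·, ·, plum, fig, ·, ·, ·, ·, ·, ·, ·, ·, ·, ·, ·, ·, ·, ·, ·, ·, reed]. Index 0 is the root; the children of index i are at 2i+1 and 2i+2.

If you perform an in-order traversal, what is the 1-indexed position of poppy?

9

In-order visits the left subtree, then the node, then the right subtree.
At iris: go left to aster.
  At aster: go left to daisy.
    At daisy: go left to sage.
      At sage: go left to plum.
        plum is a leaf — visit plum.
      Visit sage.
      At sage: go right to fig.
        At fig: go left to reed.
          reed is a leaf — visit reed.
        Visit fig.
        At fig: no right child.
    Visit daisy.
    At daisy: no right child.
  Visit aster.
  At aster: go right to moss.
    moss is a leaf — visit moss.
Visit iris.
At iris: go right to poppy.
  poppy is a leaf — visit poppy.
Full in-order sequence: plum, sage, reed, fig, daisy, aster, moss, iris, poppy.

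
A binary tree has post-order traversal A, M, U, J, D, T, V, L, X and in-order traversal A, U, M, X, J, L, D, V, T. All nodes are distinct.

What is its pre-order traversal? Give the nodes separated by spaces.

X U A M L J V D T

The last element of post-order is the root; it splits in-order into left and right subtrees.
Root X: left subtree has 3 nodes {A, U, M}, right has 5 {J, L, D, V, T}.
  Root U: left subtree has 1 node {A}, right has 1 {M}.
  Root L: left subtree has 1 node {J}, right has 3 {D, V, T}.
    Root V: left subtree has 1 node {D}, right has 1 {T}.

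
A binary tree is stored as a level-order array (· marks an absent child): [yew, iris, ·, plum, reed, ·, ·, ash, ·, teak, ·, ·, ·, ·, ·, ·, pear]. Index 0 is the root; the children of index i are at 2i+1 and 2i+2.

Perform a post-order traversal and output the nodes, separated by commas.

pear, ash, plum, teak, reed, iris, yew

Post-order visits the left subtree, then the right subtree, then the node.
At yew: go left to iris.
  At iris: go left to plum.
    At plum: go left to ash.
      At ash: no left child.
      At ash: go right to pear.
        pear is a leaf — visit pear.
      Visit ash.
    At plum: no right child.
    Visit plum.
  At iris: go right to reed.
    At reed: go left to teak.
      teak is a leaf — visit teak.
    At reed: no right child.
    Visit reed.
  Visit iris.
At yew: no right child.
Visit yew.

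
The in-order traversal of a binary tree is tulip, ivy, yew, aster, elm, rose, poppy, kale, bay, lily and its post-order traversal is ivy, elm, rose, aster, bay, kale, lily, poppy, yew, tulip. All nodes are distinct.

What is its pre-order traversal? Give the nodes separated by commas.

tulip, yew, ivy, poppy, aster, rose, elm, lily, kale, bay

The last element of post-order is the root; it splits in-order into left and right subtrees.
Root tulip: left subtree has 0 nodes { }, right has 9 {ivy, yew, aster, elm, rose, poppy, kale, bay, lily}.
  Root yew: left subtree has 1 node {ivy}, right has 7 {aster, elm, rose, poppy, kale, bay, lily}.
    Root poppy: left subtree has 3 nodes {aster, elm, rose}, right has 3 {kale, bay, lily}.
      Root aster: left subtree has 0 nodes { }, right has 2 {elm, rose}.
        Root rose: left subtree has 1 node {elm}, right has 0 { }.
      Root lily: left subtree has 2 nodes {kale, bay}, right has 0 { }.
        Root kale: left subtree has 0 nodes { }, right has 1 {bay}.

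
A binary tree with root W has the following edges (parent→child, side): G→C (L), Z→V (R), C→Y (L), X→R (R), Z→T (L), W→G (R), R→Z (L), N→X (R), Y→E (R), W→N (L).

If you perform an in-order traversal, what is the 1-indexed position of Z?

4

In-order visits the left subtree, then the node, then the right subtree.
At W: go left to N.
  At N: no left child.
  Visit N.
  At N: go right to X.
    At X: no left child.
    Visit X.
    At X: go right to R.
      At R: go left to Z.
        At Z: go left to T.
          T is a leaf — visit T.
        Visit Z.
        At Z: go right to V.
          V is a leaf — visit V.
      Visit R.
      At R: no right child.
Visit W.
At W: go right to G.
  At G: go left to C.
    At C: go left to Y.
      At Y: no left child.
      Visit Y.
      At Y: go right to E.
        E is a leaf — visit E.
    Visit C.
    At C: no right child.
  Visit G.
  At G: no right child.
Full in-order sequence: N, X, T, Z, V, R, W, Y, E, C, G.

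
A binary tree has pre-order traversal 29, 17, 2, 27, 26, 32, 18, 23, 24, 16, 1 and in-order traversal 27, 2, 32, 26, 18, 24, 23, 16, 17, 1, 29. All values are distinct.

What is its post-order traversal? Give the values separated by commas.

The first element of pre-order is the root; it splits in-order into left and right subtrees.
Root 29: left subtree has 10 nodes {27, 2, 32, 26, 18, 24, 23, 16, 17, 1}, right has 0 { }.
  Root 17: left subtree has 8 nodes {27, 2, 32, 26, 18, 24, 23, 16}, right has 1 {1}.
    Root 2: left subtree has 1 node {27}, right has 6 {32, 26, 18, 24, 23, 16}.
      Root 26: left subtree has 1 node {32}, right has 4 {18, 24, 23, 16}.
        Root 18: left subtree has 0 nodes { }, right has 3 {24, 23, 16}.
          Root 23: left subtree has 1 node {24}, right has 1 {16}.

27, 32, 24, 16, 23, 18, 26, 2, 1, 17, 29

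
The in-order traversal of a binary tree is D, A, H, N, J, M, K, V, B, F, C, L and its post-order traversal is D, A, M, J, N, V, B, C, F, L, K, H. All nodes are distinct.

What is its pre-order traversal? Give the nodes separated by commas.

The last element of post-order is the root; it splits in-order into left and right subtrees.
Root H: left subtree has 2 nodes {D, A}, right has 9 {N, J, M, K, V, B, F, C, L}.
  Root A: left subtree has 1 node {D}, right has 0 { }.
  Root K: left subtree has 3 nodes {N, J, M}, right has 5 {V, B, F, C, L}.
    Root N: left subtree has 0 nodes { }, right has 2 {J, M}.
      Root J: left subtree has 0 nodes { }, right has 1 {M}.
    Root L: left subtree has 4 nodes {V, B, F, C}, right has 0 { }.
      Root F: left subtree has 2 nodes {V, B}, right has 1 {C}.
        Root B: left subtree has 1 node {V}, right has 0 { }.

H, A, D, K, N, J, M, L, F, B, V, C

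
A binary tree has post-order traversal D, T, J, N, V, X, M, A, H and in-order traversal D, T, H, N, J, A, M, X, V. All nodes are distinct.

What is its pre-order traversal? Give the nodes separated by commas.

The last element of post-order is the root; it splits in-order into left and right subtrees.
Root H: left subtree has 2 nodes {D, T}, right has 6 {N, J, A, M, X, V}.
  Root T: left subtree has 1 node {D}, right has 0 { }.
  Root A: left subtree has 2 nodes {N, J}, right has 3 {M, X, V}.
    Root N: left subtree has 0 nodes { }, right has 1 {J}.
    Root M: left subtree has 0 nodes { }, right has 2 {X, V}.
      Root X: left subtree has 0 nodes { }, right has 1 {V}.

H, T, D, A, N, J, M, X, V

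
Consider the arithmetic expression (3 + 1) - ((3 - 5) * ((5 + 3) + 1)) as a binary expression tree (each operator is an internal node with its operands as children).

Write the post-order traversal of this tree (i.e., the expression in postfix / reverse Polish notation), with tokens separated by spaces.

3 1 + 3 5 - 5 3 + 1 + * -

Post-order on an expression tree gives postfix notation: for each operator, emit left operand, right operand, then the operator.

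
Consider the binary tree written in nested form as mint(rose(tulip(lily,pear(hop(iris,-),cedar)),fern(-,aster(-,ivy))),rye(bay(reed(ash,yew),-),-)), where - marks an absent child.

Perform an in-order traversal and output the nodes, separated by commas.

lily, tulip, iris, hop, pear, cedar, rose, fern, aster, ivy, mint, ash, reed, yew, bay, rye

In-order visits the left subtree, then the node, then the right subtree.
At mint: go left to rose.
  At rose: go left to tulip.
    At tulip: go left to lily.
      lily is a leaf — visit lily.
    Visit tulip.
    At tulip: go right to pear.
      At pear: go left to hop.
        At hop: go left to iris.
          iris is a leaf — visit iris.
        Visit hop.
        At hop: no right child.
      Visit pear.
      At pear: go right to cedar.
        cedar is a leaf — visit cedar.
  Visit rose.
  At rose: go right to fern.
    At fern: no left child.
    Visit fern.
    At fern: go right to aster.
      At aster: no left child.
      Visit aster.
      At aster: go right to ivy.
        ivy is a leaf — visit ivy.
Visit mint.
At mint: go right to rye.
  At rye: go left to bay.
    At bay: go left to reed.
      At reed: go left to ash.
        ash is a leaf — visit ash.
      Visit reed.
      At reed: go right to yew.
        yew is a leaf — visit yew.
    Visit bay.
    At bay: no right child.
  Visit rye.
  At rye: no right child.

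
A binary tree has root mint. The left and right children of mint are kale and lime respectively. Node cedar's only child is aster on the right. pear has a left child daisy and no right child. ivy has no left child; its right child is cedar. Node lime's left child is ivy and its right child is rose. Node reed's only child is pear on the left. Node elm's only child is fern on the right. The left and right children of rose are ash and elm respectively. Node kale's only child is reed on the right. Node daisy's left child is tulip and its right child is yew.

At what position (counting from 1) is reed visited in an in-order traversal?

6

In-order visits the left subtree, then the node, then the right subtree.
At mint: go left to kale.
  At kale: no left child.
  Visit kale.
  At kale: go right to reed.
    At reed: go left to pear.
      At pear: go left to daisy.
        At daisy: go left to tulip.
          tulip is a leaf — visit tulip.
        Visit daisy.
        At daisy: go right to yew.
          yew is a leaf — visit yew.
      Visit pear.
      At pear: no right child.
    Visit reed.
    At reed: no right child.
Visit mint.
At mint: go right to lime.
  At lime: go left to ivy.
    At ivy: no left child.
    Visit ivy.
    At ivy: go right to cedar.
      At cedar: no left child.
      Visit cedar.
      At cedar: go right to aster.
        aster is a leaf — visit aster.
  Visit lime.
  At lime: go right to rose.
    At rose: go left to ash.
      ash is a leaf — visit ash.
    Visit rose.
    At rose: go right to elm.
      At elm: no left child.
      Visit elm.
      At elm: go right to fern.
        fern is a leaf — visit fern.
Full in-order sequence: kale, tulip, daisy, yew, pear, reed, mint, ivy, cedar, aster, lime, ash, rose, elm, fern.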